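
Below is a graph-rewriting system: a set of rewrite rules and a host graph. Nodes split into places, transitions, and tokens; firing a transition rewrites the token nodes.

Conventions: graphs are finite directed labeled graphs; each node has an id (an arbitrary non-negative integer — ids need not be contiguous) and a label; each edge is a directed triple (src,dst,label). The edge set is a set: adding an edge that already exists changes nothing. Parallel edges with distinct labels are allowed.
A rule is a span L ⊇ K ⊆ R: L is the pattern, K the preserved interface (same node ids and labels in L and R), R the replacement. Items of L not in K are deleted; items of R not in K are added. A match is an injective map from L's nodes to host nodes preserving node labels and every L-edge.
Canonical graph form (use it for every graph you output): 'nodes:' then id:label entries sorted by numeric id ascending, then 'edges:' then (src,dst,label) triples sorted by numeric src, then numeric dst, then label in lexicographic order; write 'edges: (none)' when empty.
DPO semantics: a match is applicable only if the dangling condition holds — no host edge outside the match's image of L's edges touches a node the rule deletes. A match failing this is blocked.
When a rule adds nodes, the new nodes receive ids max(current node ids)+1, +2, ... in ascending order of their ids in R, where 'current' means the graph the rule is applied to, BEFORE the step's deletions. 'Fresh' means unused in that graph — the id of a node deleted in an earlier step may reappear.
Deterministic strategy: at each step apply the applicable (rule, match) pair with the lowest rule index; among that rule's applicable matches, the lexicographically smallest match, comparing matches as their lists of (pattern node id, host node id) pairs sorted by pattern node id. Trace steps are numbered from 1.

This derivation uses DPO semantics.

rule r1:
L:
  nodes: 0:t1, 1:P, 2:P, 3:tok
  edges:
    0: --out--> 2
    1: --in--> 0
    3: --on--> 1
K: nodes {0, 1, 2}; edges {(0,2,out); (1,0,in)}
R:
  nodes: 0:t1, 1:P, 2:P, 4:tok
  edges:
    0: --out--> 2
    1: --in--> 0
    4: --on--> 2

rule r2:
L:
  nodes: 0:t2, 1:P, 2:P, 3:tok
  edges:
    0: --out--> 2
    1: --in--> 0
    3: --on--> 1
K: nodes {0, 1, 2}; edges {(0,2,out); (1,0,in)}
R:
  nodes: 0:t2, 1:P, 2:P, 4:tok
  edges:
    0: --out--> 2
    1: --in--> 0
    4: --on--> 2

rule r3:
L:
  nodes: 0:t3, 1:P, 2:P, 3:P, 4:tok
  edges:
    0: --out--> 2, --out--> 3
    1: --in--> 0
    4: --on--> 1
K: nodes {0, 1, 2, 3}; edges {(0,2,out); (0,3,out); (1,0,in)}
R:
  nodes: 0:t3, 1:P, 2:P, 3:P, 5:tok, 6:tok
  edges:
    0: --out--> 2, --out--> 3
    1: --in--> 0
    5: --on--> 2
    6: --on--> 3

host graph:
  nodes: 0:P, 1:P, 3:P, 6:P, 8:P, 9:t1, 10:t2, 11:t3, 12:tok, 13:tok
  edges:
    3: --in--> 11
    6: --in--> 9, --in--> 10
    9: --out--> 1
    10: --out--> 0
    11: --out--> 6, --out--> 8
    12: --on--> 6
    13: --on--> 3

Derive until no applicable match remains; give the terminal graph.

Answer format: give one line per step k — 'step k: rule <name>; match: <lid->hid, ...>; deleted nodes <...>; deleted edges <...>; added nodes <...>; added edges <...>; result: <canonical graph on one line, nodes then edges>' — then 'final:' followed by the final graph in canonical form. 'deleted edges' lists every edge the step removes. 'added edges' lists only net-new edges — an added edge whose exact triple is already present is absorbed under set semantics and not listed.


step 1: rule r1; match: 0->9, 1->6, 2->1, 3->12; deleted nodes 12; deleted edges (12,6,on); added nodes 14; added edges (14,1,on); result: nodes: 0:P, 1:P, 3:P, 6:P, 8:P, 9:t1, 10:t2, 11:t3, 13:tok, 14:tok edges: (3,11,in); (6,9,in); (6,10,in); (9,1,out); (10,0,out); (11,6,out); (11,8,out); (13,3,on); (14,1,on)
step 2: rule r3; match: 0->11, 1->3, 2->6, 3->8, 4->13; deleted nodes 13; deleted edges (13,3,on); added nodes 15, 16; added edges (15,6,on); (16,8,on); result: nodes: 0:P, 1:P, 3:P, 6:P, 8:P, 9:t1, 10:t2, 11:t3, 14:tok, 15:tok, 16:tok edges: (3,11,in); (6,9,in); (6,10,in); (9,1,out); (10,0,out); (11,6,out); (11,8,out); (14,1,on); (15,6,on); (16,8,on)
step 3: rule r1; match: 0->9, 1->6, 2->1, 3->15; deleted nodes 15; deleted edges (15,6,on); added nodes 17; added edges (17,1,on); result: nodes: 0:P, 1:P, 3:P, 6:P, 8:P, 9:t1, 10:t2, 11:t3, 14:tok, 16:tok, 17:tok edges: (3,11,in); (6,9,in); (6,10,in); (9,1,out); (10,0,out); (11,6,out); (11,8,out); (14,1,on); (16,8,on); (17,1,on)
final:
nodes: 0:P, 1:P, 3:P, 6:P, 8:P, 9:t1, 10:t2, 11:t3, 14:tok, 16:tok, 17:tok
edges: (3,11,in); (6,9,in); (6,10,in); (9,1,out); (10,0,out); (11,6,out); (11,8,out); (14,1,on); (16,8,on); (17,1,on)


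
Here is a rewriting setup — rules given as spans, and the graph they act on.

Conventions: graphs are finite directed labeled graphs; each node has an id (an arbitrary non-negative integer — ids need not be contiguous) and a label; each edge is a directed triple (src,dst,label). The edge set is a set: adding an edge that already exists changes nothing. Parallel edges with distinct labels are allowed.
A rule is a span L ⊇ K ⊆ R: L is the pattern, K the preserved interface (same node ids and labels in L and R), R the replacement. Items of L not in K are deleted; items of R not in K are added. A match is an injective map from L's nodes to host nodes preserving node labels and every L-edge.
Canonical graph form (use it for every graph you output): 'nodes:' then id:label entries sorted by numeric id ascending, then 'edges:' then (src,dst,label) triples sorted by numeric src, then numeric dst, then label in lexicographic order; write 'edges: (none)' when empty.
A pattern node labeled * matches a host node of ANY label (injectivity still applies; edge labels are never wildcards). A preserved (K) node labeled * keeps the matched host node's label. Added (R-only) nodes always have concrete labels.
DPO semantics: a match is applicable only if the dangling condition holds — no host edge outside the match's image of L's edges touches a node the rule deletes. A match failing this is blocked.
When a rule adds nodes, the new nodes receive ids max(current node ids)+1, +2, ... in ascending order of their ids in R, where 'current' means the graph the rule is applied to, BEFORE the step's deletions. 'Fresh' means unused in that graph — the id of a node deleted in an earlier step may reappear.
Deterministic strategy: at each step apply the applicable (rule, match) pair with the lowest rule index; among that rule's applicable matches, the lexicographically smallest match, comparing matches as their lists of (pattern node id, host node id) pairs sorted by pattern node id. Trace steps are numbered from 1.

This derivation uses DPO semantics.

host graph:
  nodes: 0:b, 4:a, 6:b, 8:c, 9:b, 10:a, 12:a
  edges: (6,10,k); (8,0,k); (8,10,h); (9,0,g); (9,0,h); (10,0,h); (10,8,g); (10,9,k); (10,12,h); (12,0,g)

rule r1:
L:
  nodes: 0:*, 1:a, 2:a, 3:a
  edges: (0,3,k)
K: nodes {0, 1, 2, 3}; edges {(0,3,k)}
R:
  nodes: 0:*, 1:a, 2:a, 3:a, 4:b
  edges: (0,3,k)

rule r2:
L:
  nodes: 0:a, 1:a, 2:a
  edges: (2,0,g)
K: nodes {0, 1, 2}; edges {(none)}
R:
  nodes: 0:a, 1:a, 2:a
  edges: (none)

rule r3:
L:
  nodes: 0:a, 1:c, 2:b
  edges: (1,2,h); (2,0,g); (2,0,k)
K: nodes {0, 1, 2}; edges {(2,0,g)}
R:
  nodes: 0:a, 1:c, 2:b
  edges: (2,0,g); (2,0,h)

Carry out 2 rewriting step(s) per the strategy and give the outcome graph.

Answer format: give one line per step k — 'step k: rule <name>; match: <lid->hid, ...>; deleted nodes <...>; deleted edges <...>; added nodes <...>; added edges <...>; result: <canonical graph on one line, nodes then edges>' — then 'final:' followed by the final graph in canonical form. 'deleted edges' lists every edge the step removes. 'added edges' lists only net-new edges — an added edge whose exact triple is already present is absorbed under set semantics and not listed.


step 1: rule r1; match: 0->6, 1->4, 2->12, 3->10; deleted nodes (none); deleted edges (none); added nodes 13; added edges (none); result: nodes: 0:b, 4:a, 6:b, 8:c, 9:b, 10:a, 12:a, 13:b edges: (6,10,k); (8,0,k); (8,10,h); (9,0,g); (9,0,h); (10,0,h); (10,8,g); (10,9,k); (10,12,h); (12,0,g)
step 2: rule r1; match: 0->6, 1->4, 2->12, 3->10; deleted nodes (none); deleted edges (none); added nodes 14; added edges (none); result: nodes: 0:b, 4:a, 6:b, 8:c, 9:b, 10:a, 12:a, 13:b, 14:b edges: (6,10,k); (8,0,k); (8,10,h); (9,0,g); (9,0,h); (10,0,h); (10,8,g); (10,9,k); (10,12,h); (12,0,g)
final:
nodes: 0:b, 4:a, 6:b, 8:c, 9:b, 10:a, 12:a, 13:b, 14:b
edges: (6,10,k); (8,0,k); (8,10,h); (9,0,g); (9,0,h); (10,0,h); (10,8,g); (10,9,k); (10,12,h); (12,0,g)


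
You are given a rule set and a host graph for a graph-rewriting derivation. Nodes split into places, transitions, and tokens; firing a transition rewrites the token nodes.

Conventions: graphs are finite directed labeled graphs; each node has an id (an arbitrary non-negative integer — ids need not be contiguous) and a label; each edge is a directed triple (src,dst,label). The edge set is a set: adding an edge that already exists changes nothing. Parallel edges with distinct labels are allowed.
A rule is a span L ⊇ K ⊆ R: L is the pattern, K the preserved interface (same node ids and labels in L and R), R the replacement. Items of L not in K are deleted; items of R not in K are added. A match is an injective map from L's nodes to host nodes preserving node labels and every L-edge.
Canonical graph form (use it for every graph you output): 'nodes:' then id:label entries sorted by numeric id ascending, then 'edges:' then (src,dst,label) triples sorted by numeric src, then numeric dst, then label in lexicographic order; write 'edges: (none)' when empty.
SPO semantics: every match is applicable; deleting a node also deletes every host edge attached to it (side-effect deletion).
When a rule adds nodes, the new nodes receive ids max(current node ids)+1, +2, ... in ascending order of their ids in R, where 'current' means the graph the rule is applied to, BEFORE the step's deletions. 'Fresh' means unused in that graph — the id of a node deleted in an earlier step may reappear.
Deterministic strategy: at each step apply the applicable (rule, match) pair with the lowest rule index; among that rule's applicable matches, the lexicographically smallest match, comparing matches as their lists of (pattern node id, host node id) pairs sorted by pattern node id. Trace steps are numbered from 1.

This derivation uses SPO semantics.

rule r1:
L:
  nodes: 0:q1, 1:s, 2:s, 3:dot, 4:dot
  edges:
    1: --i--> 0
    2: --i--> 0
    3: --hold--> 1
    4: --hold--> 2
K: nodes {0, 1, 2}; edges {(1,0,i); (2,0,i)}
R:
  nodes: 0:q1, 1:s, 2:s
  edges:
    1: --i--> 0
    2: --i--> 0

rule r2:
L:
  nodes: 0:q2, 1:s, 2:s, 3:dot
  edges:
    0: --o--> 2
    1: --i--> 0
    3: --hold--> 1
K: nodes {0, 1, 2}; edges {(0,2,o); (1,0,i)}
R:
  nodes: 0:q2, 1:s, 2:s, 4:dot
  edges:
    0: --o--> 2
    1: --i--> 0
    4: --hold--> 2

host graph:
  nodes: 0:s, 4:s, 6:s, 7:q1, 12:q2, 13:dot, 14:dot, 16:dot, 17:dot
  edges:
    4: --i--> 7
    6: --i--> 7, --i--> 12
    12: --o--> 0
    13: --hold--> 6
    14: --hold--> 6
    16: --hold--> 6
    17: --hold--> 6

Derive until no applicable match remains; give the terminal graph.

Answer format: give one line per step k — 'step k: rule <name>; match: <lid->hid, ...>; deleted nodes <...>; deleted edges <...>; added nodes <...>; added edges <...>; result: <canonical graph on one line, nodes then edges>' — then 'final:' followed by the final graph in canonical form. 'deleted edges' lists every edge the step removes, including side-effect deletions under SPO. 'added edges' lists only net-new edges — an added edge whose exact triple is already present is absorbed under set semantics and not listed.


step 1: rule r2; match: 0->12, 1->6, 2->0, 3->13; deleted nodes 13; deleted edges (13,6,hold); added nodes 18; added edges (18,0,hold); result: nodes: 0:s, 4:s, 6:s, 7:q1, 12:q2, 14:dot, 16:dot, 17:dot, 18:dot edges: (4,7,i); (6,7,i); (6,12,i); (12,0,o); (14,6,hold); (16,6,hold); (17,6,hold); (18,0,hold)
step 2: rule r2; match: 0->12, 1->6, 2->0, 3->14; deleted nodes 14; deleted edges (14,6,hold); added nodes 19; added edges (19,0,hold); result: nodes: 0:s, 4:s, 6:s, 7:q1, 12:q2, 16:dot, 17:dot, 18:dot, 19:dot edges: (4,7,i); (6,7,i); (6,12,i); (12,0,o); (16,6,hold); (17,6,hold); (18,0,hold); (19,0,hold)
step 3: rule r2; match: 0->12, 1->6, 2->0, 3->16; deleted nodes 16; deleted edges (16,6,hold); added nodes 20; added edges (20,0,hold); result: nodes: 0:s, 4:s, 6:s, 7:q1, 12:q2, 17:dot, 18:dot, 19:dot, 20:dot edges: (4,7,i); (6,7,i); (6,12,i); (12,0,o); (17,6,hold); (18,0,hold); (19,0,hold); (20,0,hold)
step 4: rule r2; match: 0->12, 1->6, 2->0, 3->17; deleted nodes 17; deleted edges (17,6,hold); added nodes 21; added edges (21,0,hold); result: nodes: 0:s, 4:s, 6:s, 7:q1, 12:q2, 18:dot, 19:dot, 20:dot, 21:dot edges: (4,7,i); (6,7,i); (6,12,i); (12,0,o); (18,0,hold); (19,0,hold); (20,0,hold); (21,0,hold)
final:
nodes: 0:s, 4:s, 6:s, 7:q1, 12:q2, 18:dot, 19:dot, 20:dot, 21:dot
edges: (4,7,i); (6,7,i); (6,12,i); (12,0,o); (18,0,hold); (19,0,hold); (20,0,hold); (21,0,hold)


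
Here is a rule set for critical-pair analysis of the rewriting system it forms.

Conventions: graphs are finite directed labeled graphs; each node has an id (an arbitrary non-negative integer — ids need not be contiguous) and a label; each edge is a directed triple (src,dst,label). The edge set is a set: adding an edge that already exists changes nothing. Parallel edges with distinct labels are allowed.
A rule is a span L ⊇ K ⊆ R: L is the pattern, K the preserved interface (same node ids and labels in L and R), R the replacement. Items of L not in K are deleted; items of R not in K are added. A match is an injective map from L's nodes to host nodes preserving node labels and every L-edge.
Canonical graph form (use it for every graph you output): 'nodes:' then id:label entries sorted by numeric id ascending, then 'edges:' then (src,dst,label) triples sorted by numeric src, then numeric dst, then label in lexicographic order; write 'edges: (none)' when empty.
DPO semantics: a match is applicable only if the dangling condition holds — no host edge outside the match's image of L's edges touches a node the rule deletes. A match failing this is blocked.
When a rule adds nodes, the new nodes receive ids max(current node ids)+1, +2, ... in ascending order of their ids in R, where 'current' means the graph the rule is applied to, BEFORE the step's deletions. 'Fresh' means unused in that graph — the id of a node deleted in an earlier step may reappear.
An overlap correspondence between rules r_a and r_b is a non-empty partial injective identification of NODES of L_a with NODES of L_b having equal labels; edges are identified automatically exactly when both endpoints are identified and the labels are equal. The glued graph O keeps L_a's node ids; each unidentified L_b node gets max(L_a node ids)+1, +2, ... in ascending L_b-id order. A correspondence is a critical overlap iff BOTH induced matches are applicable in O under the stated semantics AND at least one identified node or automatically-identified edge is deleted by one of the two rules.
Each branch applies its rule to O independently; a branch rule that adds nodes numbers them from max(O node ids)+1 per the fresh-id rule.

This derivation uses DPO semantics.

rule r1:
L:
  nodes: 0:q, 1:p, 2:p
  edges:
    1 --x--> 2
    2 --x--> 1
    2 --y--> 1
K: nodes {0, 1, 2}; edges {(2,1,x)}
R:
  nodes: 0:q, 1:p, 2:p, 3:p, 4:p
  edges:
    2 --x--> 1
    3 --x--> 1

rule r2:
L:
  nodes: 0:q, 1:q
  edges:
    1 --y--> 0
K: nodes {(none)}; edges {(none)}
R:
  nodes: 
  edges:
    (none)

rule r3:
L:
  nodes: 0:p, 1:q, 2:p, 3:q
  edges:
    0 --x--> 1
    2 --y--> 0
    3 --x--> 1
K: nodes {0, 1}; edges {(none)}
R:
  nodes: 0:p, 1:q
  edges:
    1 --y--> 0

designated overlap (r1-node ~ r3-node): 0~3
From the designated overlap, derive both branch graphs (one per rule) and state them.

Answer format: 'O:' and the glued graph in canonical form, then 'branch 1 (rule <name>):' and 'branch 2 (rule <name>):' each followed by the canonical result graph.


O:
nodes: 0:q, 1:p, 2:p, 3:p, 4:q, 5:p
edges: (0,4,x); (1,2,x); (2,1,x); (2,1,y); (3,4,x); (5,3,y)
branch 1 (rule r1):
nodes: 0:q, 1:p, 2:p, 3:p, 4:q, 5:p, 6:p, 7:p
edges: (0,4,x); (2,1,x); (3,4,x); (5,3,y); (6,1,x)
branch 2 (rule r3):
nodes: 1:p, 2:p, 3:p, 4:q
edges: (1,2,x); (2,1,x); (2,1,y); (4,3,y)


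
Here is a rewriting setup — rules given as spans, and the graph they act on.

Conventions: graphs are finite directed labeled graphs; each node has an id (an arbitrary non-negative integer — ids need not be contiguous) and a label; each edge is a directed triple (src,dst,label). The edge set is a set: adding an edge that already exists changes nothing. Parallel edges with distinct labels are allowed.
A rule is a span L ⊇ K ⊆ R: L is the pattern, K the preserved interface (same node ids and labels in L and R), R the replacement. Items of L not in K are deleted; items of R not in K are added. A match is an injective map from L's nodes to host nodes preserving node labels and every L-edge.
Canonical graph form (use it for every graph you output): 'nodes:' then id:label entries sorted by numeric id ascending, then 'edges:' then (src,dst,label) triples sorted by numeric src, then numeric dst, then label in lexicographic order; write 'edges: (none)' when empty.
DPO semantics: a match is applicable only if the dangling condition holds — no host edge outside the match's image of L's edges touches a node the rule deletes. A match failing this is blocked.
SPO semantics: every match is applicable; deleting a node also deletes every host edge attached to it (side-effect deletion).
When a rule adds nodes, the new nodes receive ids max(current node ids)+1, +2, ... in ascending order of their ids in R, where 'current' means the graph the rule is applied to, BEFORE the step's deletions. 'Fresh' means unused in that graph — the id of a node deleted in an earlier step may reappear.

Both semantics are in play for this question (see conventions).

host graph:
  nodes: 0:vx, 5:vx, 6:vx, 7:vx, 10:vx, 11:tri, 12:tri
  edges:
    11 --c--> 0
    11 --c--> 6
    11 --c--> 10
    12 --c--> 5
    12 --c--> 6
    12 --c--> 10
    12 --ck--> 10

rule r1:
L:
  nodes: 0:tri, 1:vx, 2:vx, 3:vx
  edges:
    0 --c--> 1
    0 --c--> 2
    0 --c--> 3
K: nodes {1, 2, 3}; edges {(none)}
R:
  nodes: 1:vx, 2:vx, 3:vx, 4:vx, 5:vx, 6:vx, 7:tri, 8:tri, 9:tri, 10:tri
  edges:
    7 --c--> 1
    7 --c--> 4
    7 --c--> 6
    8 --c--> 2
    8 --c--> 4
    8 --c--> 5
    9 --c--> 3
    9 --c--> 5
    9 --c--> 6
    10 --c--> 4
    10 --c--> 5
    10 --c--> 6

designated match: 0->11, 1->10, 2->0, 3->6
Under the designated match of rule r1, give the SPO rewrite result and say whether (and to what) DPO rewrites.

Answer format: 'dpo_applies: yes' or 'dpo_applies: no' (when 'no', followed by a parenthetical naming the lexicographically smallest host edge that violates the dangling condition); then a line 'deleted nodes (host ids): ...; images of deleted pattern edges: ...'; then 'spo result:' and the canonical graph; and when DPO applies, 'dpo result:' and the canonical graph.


dpo_applies: yes
deleted nodes (host ids): 11; images of deleted pattern edges: (11,0,c); (11,6,c); (11,10,c)
spo result:
nodes: 0:vx, 5:vx, 6:vx, 7:vx, 10:vx, 12:tri, 13:vx, 14:vx, 15:vx, 16:tri, 17:tri, 18:tri, 19:tri
edges: (12,5,c); (12,6,c); (12,10,c); (12,10,ck); (16,10,c); (16,13,c); (16,15,c); (17,0,c); (17,13,c); (17,14,c); (18,6,c); (18,14,c); (18,15,c); (19,13,c); (19,14,c); (19,15,c)
dpo result:
nodes: 0:vx, 5:vx, 6:vx, 7:vx, 10:vx, 12:tri, 13:vx, 14:vx, 15:vx, 16:tri, 17:tri, 18:tri, 19:tri
edges: (12,5,c); (12,6,c); (12,10,c); (12,10,ck); (16,10,c); (16,13,c); (16,15,c); (17,0,c); (17,13,c); (17,14,c); (18,6,c); (18,14,c); (18,15,c); (19,13,c); (19,14,c); (19,15,c)


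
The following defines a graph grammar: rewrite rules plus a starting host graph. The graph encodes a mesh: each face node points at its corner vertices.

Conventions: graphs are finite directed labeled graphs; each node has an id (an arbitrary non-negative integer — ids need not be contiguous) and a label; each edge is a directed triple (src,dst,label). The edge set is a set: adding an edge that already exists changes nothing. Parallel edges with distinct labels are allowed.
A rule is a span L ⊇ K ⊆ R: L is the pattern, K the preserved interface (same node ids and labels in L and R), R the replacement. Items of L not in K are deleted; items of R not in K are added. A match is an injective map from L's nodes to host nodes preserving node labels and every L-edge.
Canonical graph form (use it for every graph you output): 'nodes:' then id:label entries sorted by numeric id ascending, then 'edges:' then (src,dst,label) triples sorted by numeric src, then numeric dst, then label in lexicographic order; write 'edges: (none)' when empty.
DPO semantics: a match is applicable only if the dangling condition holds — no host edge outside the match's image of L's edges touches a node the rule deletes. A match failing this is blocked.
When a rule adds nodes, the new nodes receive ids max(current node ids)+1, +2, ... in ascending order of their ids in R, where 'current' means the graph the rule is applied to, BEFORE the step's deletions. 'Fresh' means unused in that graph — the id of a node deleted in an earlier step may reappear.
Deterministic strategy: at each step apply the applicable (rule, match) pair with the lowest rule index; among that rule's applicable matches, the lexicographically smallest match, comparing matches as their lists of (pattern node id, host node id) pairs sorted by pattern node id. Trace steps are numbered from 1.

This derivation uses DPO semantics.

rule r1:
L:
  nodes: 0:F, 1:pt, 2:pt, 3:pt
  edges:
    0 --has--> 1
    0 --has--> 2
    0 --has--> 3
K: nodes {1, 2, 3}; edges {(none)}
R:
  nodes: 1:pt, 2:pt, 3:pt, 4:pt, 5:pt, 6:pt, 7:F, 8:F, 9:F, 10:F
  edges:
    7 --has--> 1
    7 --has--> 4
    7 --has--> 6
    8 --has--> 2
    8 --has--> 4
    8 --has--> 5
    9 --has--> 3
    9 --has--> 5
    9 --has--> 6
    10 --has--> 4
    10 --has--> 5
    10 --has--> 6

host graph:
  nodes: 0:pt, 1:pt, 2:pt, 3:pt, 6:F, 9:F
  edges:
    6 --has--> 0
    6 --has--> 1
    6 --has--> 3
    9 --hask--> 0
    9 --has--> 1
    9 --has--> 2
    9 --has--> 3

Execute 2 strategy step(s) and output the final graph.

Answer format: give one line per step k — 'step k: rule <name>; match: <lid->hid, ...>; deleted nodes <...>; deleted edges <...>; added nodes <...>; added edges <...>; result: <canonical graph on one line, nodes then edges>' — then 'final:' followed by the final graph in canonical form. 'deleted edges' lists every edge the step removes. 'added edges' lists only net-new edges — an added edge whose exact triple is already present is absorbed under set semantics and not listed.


step 1: rule r1; match: 0->6, 1->0, 2->1, 3->3; deleted nodes 6; deleted edges (6,0,has); (6,1,has); (6,3,has); added nodes 10, 11, 12, 13, 14, 15, 16; added edges (13,0,has); (13,10,has); (13,12,has); (14,1,has); (14,10,has); (14,11,has); (15,3,has); (15,11,has); (15,12,has); (16,10,has); (16,11,has); (16,12,has); result: nodes: 0:pt, 1:pt, 2:pt, 3:pt, 9:F, 10:pt, 11:pt, 12:pt, 13:F, 14:F, 15:F, 16:F edges: (9,0,hask); (9,1,has); (9,2,has); (9,3,has); (13,0,has); (13,10,has); (13,12,has); (14,1,has); (14,10,has); (14,11,has); (15,3,has); (15,11,has); (15,12,has); (16,10,has); (16,11,has); (16,12,has)
step 2: rule r1; match: 0->13, 1->0, 2->10, 3->12; deleted nodes 13; deleted edges (13,0,has); (13,10,has); (13,12,has); added nodes 17, 18, 19, 20, 21, 22, 23; added edges (20,0,has); (20,17,has); (20,19,has); (21,10,has); (21,17,has); (21,18,has); (22,12,has); (22,18,has); (22,19,has); (23,17,has); (23,18,has); (23,19,has); result: nodes: 0:pt, 1:pt, 2:pt, 3:pt, 9:F, 10:pt, 11:pt, 12:pt, 14:F, 15:F, 16:F, 17:pt, 18:pt, 19:pt, 20:F, 21:F, 22:F, 23:F edges: (9,0,hask); (9,1,has); (9,2,has); (9,3,has); (14,1,has); (14,10,has); (14,11,has); (15,3,has); (15,11,has); (15,12,has); (16,10,has); (16,11,has); (16,12,has); (20,0,has); (20,17,has); (20,19,has); (21,10,has); (21,17,has); (21,18,has); (22,12,has); (22,18,has); (22,19,has); (23,17,has); (23,18,has); (23,19,has)
final:
nodes: 0:pt, 1:pt, 2:pt, 3:pt, 9:F, 10:pt, 11:pt, 12:pt, 14:F, 15:F, 16:F, 17:pt, 18:pt, 19:pt, 20:F, 21:F, 22:F, 23:F
edges: (9,0,hask); (9,1,has); (9,2,has); (9,3,has); (14,1,has); (14,10,has); (14,11,has); (15,3,has); (15,11,has); (15,12,has); (16,10,has); (16,11,has); (16,12,has); (20,0,has); (20,17,has); (20,19,has); (21,10,has); (21,17,has); (21,18,has); (22,12,has); (22,18,has); (22,19,has); (23,17,has); (23,18,has); (23,19,has)


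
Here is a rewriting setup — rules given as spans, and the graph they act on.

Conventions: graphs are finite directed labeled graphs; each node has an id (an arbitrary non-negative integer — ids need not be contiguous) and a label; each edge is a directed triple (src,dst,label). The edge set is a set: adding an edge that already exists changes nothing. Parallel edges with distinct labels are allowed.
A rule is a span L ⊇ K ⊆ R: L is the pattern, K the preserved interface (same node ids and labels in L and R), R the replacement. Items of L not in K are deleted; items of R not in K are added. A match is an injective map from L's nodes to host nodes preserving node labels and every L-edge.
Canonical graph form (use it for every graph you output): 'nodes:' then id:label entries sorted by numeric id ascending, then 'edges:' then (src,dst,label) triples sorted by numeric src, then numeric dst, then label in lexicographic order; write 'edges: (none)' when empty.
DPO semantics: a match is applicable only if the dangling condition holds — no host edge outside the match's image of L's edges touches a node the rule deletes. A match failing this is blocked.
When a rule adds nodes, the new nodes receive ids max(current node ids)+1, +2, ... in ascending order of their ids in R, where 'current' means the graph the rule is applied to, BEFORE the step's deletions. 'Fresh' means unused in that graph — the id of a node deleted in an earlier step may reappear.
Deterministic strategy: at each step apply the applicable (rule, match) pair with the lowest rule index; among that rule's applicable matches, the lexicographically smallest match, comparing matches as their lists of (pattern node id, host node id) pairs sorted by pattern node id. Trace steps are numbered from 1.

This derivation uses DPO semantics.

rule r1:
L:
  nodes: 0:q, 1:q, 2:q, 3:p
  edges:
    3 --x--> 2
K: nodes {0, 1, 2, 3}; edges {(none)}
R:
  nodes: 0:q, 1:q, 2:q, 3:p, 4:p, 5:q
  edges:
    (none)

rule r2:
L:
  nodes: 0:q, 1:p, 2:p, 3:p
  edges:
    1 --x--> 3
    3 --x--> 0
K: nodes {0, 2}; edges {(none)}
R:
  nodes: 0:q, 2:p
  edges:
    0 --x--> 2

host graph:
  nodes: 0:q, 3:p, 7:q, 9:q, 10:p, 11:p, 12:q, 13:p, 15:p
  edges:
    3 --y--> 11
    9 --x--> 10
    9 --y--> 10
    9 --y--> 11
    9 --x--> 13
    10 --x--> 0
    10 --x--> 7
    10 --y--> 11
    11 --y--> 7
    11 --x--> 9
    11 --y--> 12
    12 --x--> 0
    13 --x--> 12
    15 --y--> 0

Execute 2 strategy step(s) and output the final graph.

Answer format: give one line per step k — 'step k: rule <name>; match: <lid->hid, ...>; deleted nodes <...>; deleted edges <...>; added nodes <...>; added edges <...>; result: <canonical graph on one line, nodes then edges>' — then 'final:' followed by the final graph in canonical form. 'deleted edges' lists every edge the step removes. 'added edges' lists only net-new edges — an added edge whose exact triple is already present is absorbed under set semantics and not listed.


step 1: rule r1; match: 0->0, 1->7, 2->9, 3->11; deleted nodes (none); deleted edges (11,9,x); added nodes 16, 17; added edges (none); result: nodes: 0:q, 3:p, 7:q, 9:q, 10:p, 11:p, 12:q, 13:p, 15:p, 16:p, 17:q edges: (3,11,y); (9,10,x); (9,10,y); (9,11,y); (9,13,x); (10,0,x); (10,7,x); (10,11,y); (11,7,y); (11,12,y); (12,0,x); (13,12,x); (15,0,y)
step 2: rule r1; match: 0->0, 1->7, 2->12, 3->13; deleted nodes (none); deleted edges (13,12,x); added nodes 18, 19; added edges (none); result: nodes: 0:q, 3:p, 7:q, 9:q, 10:p, 11:p, 12:q, 13:p, 15:p, 16:p, 17:q, 18:p, 19:q edges: (3,11,y); (9,10,x); (9,10,y); (9,11,y); (9,13,x); (10,0,x); (10,7,x); (10,11,y); (11,7,y); (11,12,y); (12,0,x); (15,0,y)
final:
nodes: 0:q, 3:p, 7:q, 9:q, 10:p, 11:p, 12:q, 13:p, 15:p, 16:p, 17:q, 18:p, 19:q
edges: (3,11,y); (9,10,x); (9,10,y); (9,11,y); (9,13,x); (10,0,x); (10,7,x); (10,11,y); (11,7,y); (11,12,y); (12,0,x); (15,0,y)


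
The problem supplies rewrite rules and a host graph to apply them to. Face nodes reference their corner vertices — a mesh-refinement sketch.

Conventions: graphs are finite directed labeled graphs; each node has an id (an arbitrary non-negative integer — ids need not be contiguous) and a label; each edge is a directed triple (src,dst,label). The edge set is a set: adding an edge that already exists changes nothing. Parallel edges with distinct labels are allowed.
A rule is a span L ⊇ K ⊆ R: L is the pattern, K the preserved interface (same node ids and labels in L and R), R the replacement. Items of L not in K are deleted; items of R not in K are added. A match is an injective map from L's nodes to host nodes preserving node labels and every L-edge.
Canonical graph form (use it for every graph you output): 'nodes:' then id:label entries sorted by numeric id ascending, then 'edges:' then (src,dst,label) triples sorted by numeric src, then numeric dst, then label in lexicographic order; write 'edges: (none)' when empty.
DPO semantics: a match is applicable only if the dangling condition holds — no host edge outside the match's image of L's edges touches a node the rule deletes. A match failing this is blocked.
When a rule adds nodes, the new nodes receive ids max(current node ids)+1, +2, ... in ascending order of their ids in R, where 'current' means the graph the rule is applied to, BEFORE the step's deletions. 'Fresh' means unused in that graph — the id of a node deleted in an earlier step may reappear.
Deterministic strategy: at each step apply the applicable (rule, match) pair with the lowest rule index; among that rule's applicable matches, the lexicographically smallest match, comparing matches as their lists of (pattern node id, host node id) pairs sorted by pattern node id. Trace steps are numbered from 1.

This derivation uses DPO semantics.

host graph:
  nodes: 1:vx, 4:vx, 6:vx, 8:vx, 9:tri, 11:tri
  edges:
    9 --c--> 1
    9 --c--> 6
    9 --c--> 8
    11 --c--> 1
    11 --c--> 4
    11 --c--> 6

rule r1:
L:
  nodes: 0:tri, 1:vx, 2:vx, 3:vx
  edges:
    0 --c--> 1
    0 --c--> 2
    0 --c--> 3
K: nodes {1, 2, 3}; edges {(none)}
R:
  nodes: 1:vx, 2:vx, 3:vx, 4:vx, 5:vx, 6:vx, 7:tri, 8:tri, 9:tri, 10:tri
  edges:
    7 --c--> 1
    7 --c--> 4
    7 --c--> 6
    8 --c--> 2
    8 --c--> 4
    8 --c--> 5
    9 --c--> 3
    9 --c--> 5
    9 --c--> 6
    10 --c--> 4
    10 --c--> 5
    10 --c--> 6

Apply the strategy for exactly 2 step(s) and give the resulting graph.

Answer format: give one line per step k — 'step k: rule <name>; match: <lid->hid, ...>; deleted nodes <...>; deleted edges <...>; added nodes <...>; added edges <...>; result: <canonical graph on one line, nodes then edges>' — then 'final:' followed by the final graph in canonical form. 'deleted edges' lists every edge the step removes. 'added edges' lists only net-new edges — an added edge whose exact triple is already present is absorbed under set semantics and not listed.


step 1: rule r1; match: 0->9, 1->1, 2->6, 3->8; deleted nodes 9; deleted edges (9,1,c); (9,6,c); (9,8,c); added nodes 12, 13, 14, 15, 16, 17, 18; added edges (15,1,c); (15,12,c); (15,14,c); (16,6,c); (16,12,c); (16,13,c); (17,8,c); (17,13,c); (17,14,c); (18,12,c); (18,13,c); (18,14,c); result: nodes: 1:vx, 4:vx, 6:vx, 8:vx, 11:tri, 12:vx, 13:vx, 14:vx, 15:tri, 16:tri, 17:tri, 18:tri edges: (11,1,c); (11,4,c); (11,6,c); (15,1,c); (15,12,c); (15,14,c); (16,6,c); (16,12,c); (16,13,c); (17,8,c); (17,13,c); (17,14,c); (18,12,c); (18,13,c); (18,14,c)
step 2: rule r1; match: 0->11, 1->1, 2->4, 3->6; deleted nodes 11; deleted edges (11,1,c); (11,4,c); (11,6,c); added nodes 19, 20, 21, 22, 23, 24, 25; added edges (22,1,c); (22,19,c); (22,21,c); (23,4,c); (23,19,c); (23,20,c); (24,6,c); (24,20,c); (24,21,c); (25,19,c); (25,20,c); (25,21,c); result: nodes: 1:vx, 4:vx, 6:vx, 8:vx, 12:vx, 13:vx, 14:vx, 15:tri, 16:tri, 17:tri, 18:tri, 19:vx, 20:vx, 21:vx, 22:tri, 23:tri, 24:tri, 25:tri edges: (15,1,c); (15,12,c); (15,14,c); (16,6,c); (16,12,c); (16,13,c); (17,8,c); (17,13,c); (17,14,c); (18,12,c); (18,13,c); (18,14,c); (22,1,c); (22,19,c); (22,21,c); (23,4,c); (23,19,c); (23,20,c); (24,6,c); (24,20,c); (24,21,c); (25,19,c); (25,20,c); (25,21,c)
final:
nodes: 1:vx, 4:vx, 6:vx, 8:vx, 12:vx, 13:vx, 14:vx, 15:tri, 16:tri, 17:tri, 18:tri, 19:vx, 20:vx, 21:vx, 22:tri, 23:tri, 24:tri, 25:tri
edges: (15,1,c); (15,12,c); (15,14,c); (16,6,c); (16,12,c); (16,13,c); (17,8,c); (17,13,c); (17,14,c); (18,12,c); (18,13,c); (18,14,c); (22,1,c); (22,19,c); (22,21,c); (23,4,c); (23,19,c); (23,20,c); (24,6,c); (24,20,c); (24,21,c); (25,19,c); (25,20,c); (25,21,c)


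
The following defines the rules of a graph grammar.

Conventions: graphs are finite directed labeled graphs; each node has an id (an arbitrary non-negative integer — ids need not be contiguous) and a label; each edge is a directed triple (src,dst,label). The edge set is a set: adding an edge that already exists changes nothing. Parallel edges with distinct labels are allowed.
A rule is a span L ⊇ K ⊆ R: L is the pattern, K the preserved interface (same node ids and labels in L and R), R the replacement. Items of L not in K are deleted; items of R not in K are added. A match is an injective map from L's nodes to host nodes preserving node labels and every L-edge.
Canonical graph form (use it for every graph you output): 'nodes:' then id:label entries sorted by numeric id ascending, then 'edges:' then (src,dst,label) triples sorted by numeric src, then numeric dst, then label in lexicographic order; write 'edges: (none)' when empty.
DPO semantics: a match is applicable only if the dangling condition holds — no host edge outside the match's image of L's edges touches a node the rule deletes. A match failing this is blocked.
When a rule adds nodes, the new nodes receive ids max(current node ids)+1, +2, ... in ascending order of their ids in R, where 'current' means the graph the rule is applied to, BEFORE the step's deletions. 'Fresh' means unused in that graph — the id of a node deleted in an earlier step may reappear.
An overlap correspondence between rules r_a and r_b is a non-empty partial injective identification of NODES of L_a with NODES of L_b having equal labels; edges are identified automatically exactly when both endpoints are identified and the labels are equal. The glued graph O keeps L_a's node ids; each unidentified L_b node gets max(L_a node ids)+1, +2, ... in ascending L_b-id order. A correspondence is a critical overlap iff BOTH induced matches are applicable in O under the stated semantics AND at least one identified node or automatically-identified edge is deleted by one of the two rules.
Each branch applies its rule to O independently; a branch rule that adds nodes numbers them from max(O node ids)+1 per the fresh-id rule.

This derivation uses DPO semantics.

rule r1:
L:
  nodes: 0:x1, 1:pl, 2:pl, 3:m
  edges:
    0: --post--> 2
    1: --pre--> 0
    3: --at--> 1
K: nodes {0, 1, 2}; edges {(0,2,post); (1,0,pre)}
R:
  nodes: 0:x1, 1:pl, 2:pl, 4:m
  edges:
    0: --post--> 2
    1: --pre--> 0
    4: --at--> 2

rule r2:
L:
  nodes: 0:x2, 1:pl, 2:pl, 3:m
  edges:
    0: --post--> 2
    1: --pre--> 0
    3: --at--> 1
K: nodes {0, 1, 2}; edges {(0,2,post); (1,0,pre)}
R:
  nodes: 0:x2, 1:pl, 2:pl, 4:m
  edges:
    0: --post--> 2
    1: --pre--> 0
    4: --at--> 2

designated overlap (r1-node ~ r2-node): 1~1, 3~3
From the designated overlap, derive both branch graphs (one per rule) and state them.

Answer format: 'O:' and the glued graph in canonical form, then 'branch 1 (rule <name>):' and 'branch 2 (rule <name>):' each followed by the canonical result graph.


O:
nodes: 0:x1, 1:pl, 2:pl, 3:m, 4:x2, 5:pl
edges: (0,2,post); (1,0,pre); (1,4,pre); (3,1,at); (4,5,post)
branch 1 (rule r1):
nodes: 0:x1, 1:pl, 2:pl, 4:x2, 5:pl, 6:m
edges: (0,2,post); (1,0,pre); (1,4,pre); (4,5,post); (6,2,at)
branch 2 (rule r2):
nodes: 0:x1, 1:pl, 2:pl, 4:x2, 5:pl, 6:m
edges: (0,2,post); (1,0,pre); (1,4,pre); (4,5,post); (6,5,at)


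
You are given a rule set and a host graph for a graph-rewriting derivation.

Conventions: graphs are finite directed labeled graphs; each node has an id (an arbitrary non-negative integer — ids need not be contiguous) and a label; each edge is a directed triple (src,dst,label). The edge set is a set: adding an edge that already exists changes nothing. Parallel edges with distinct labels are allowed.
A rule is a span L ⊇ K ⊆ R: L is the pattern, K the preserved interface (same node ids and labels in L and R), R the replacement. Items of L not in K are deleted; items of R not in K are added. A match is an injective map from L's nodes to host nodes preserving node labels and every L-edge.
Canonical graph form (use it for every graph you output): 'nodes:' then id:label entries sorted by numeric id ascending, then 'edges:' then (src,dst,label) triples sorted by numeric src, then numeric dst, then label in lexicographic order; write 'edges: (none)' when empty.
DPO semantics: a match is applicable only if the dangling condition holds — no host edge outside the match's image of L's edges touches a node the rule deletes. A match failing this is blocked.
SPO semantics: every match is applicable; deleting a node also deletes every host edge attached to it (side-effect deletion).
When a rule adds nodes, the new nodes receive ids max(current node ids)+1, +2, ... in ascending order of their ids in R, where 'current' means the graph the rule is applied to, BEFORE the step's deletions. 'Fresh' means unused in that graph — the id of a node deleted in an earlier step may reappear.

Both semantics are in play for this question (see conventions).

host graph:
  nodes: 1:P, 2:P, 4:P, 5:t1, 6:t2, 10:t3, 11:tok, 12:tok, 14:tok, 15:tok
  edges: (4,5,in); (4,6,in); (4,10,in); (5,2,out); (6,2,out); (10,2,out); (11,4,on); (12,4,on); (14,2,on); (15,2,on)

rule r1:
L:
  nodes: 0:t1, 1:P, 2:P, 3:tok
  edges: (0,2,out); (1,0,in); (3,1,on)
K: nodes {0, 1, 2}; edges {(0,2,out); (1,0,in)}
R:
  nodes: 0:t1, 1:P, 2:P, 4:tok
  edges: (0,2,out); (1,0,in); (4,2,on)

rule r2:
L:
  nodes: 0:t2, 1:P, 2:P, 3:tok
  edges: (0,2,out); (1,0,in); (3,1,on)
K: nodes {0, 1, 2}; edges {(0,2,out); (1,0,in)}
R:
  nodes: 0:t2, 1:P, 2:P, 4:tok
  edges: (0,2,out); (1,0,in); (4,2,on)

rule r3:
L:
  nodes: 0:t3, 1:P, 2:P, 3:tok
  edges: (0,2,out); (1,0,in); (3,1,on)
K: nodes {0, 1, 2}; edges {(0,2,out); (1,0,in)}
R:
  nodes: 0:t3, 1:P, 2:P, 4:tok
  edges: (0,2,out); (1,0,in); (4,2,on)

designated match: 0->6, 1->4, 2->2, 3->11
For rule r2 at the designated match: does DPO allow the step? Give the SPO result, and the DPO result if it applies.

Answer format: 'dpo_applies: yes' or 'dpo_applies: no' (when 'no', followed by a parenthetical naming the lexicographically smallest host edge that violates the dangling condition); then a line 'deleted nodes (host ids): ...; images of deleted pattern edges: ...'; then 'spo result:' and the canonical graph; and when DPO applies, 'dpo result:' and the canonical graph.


dpo_applies: yes
deleted nodes (host ids): 11; images of deleted pattern edges: (11,4,on)
spo result:
nodes: 1:P, 2:P, 4:P, 5:t1, 6:t2, 10:t3, 12:tok, 14:tok, 15:tok, 16:tok
edges: (4,5,in); (4,6,in); (4,10,in); (5,2,out); (6,2,out); (10,2,out); (12,4,on); (14,2,on); (15,2,on); (16,2,on)
dpo result:
nodes: 1:P, 2:P, 4:P, 5:t1, 6:t2, 10:t3, 12:tok, 14:tok, 15:tok, 16:tok
edges: (4,5,in); (4,6,in); (4,10,in); (5,2,out); (6,2,out); (10,2,out); (12,4,on); (14,2,on); (15,2,on); (16,2,on)


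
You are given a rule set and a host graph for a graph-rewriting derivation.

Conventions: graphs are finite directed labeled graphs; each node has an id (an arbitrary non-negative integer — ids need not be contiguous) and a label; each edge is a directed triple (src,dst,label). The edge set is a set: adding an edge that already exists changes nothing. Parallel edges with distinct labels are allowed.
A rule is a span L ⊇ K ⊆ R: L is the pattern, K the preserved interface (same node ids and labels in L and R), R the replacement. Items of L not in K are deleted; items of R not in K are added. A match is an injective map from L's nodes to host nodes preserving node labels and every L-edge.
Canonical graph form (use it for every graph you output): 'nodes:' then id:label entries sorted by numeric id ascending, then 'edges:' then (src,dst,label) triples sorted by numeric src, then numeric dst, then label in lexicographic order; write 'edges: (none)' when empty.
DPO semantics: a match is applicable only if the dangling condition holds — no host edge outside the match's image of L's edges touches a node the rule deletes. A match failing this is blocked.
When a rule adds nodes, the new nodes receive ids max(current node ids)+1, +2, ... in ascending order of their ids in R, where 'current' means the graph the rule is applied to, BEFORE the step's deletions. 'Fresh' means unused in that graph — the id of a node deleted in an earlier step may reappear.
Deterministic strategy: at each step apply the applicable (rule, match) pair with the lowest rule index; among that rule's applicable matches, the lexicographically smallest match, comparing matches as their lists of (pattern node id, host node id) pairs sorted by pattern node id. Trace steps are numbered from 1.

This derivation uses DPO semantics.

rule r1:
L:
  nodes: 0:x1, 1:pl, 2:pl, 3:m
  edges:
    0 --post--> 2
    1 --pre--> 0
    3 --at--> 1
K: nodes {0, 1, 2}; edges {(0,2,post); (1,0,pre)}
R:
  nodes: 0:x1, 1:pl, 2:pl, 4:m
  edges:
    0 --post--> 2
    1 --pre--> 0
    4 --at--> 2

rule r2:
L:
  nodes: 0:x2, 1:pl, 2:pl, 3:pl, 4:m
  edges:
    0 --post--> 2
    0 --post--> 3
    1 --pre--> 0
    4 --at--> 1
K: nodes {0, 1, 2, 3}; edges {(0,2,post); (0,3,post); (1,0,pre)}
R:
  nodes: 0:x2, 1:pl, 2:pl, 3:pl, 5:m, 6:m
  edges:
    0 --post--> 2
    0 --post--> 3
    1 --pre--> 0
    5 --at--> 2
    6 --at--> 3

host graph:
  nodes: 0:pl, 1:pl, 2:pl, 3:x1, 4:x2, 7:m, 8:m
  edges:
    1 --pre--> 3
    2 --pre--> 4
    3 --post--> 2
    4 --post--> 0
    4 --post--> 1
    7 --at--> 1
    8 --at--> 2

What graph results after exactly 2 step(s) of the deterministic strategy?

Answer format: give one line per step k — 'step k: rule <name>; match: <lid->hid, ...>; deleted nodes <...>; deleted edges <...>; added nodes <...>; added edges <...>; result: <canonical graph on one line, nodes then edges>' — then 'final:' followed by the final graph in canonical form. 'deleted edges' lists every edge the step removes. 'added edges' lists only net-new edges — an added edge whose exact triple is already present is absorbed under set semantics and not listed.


step 1: rule r1; match: 0->3, 1->1, 2->2, 3->7; deleted nodes 7; deleted edges (7,1,at); added nodes 9; added edges (9,2,at); result: nodes: 0:pl, 1:pl, 2:pl, 3:x1, 4:x2, 8:m, 9:m edges: (1,3,pre); (2,4,pre); (3,2,post); (4,0,post); (4,1,post); (8,2,at); (9,2,at)
step 2: rule r2; match: 0->4, 1->2, 2->0, 3->1, 4->8; deleted nodes 8; deleted edges (8,2,at); added nodes 10, 11; added edges (10,0,at); (11,1,at); result: nodes: 0:pl, 1:pl, 2:pl, 3:x1, 4:x2, 9:m, 10:m, 11:m edges: (1,3,pre); (2,4,pre); (3,2,post); (4,0,post); (4,1,post); (9,2,at); (10,0,at); (11,1,at)
final:
nodes: 0:pl, 1:pl, 2:pl, 3:x1, 4:x2, 9:m, 10:m, 11:m
edges: (1,3,pre); (2,4,pre); (3,2,post); (4,0,post); (4,1,post); (9,2,at); (10,0,at); (11,1,at)
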